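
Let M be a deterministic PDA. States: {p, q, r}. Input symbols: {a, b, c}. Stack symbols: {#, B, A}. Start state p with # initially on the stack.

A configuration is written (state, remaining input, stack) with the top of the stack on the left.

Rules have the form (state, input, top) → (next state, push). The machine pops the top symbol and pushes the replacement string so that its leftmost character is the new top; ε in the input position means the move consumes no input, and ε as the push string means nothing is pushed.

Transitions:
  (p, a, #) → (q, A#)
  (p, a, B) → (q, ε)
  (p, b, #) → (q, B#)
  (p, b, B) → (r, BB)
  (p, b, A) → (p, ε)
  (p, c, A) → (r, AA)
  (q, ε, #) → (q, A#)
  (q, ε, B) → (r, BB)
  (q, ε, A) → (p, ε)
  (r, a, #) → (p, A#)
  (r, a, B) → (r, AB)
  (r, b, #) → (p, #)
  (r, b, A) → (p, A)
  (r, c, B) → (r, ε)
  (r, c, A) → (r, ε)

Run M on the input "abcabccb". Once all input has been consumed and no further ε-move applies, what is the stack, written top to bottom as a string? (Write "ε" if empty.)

AB#

(p, abcabccb, #) ⊢ (q, bcabccb, A#) ⊢ (p, bcabccb, #) ⊢ (q, cabccb, B#) ⊢ (r, cabccb, BB#) ⊢ (r, abccb, B#) ⊢ (r, bccb, AB#) ⊢ (p, ccb, AB#) ⊢ (r, cb, AAB#) ⊢ (r, b, AB#) ⊢ (p, ε, AB#)
All input consumed in state p with stack AB#.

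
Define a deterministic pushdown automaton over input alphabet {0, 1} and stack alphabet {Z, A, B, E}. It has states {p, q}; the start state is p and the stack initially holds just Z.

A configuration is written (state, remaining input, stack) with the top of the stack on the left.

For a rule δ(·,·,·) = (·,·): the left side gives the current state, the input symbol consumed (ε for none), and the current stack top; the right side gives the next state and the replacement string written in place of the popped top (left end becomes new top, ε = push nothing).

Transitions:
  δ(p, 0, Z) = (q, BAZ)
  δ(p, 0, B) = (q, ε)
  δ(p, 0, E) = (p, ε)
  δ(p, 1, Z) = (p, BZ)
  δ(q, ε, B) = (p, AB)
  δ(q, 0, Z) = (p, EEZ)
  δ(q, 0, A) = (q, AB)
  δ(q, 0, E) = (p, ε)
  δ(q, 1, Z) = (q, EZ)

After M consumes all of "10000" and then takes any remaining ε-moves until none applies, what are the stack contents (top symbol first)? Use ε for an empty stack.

(p, 10000, Z)
  read 1, top Z: go to p, push BZ → (p, 0000, BZ)
  read 0, top B: go to q, push ε → (q, 000, Z)
  read 0, top Z: go to p, push EEZ → (p, 00, EEZ)
  read 0, top E: go to p, push ε → (p, 0, EZ)
  read 0, top E: go to p, push ε → (p, ε, Z)
All input consumed in state p with stack Z.

Z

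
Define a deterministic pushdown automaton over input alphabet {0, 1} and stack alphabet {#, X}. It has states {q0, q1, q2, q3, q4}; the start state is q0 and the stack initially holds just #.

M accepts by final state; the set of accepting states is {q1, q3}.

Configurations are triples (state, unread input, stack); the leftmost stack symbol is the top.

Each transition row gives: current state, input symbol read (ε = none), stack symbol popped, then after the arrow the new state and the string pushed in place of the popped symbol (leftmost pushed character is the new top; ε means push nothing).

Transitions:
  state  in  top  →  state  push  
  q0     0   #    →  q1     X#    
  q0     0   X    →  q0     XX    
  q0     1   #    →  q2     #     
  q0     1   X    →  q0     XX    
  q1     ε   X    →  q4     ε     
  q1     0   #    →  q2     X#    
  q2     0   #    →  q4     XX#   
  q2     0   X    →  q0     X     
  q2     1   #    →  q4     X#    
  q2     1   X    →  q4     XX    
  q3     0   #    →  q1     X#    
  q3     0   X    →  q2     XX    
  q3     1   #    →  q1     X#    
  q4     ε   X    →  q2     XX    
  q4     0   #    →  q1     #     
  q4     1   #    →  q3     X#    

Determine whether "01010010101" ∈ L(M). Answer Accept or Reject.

Reject

(q0, 01010010101, #) ⊢ (q1, 1010010101, X#) ⊢ (q4, 1010010101, #) ⊢ (q3, 010010101, X#) ⊢ (q2, 10010101, XX#) ⊢ (q4, 0010101, XXX#) ⊢ (q2, 0010101, XXXX#) ⊢ (q0, 010101, XXXX#) ⊢ (q0, 10101, XXXXX#) ⊢ (q0, 0101, XXXXXX#) ⊢ (q0, 101, XXXXXXX#) ⊢ (q0, 01, XXXXXXXX#) ⊢ (q0, 1, XXXXXXXXX#) ⊢ (q0, ε, XXXXXXXXXX#)
All input consumed; state q0 ∉ F and no further ε-move applies.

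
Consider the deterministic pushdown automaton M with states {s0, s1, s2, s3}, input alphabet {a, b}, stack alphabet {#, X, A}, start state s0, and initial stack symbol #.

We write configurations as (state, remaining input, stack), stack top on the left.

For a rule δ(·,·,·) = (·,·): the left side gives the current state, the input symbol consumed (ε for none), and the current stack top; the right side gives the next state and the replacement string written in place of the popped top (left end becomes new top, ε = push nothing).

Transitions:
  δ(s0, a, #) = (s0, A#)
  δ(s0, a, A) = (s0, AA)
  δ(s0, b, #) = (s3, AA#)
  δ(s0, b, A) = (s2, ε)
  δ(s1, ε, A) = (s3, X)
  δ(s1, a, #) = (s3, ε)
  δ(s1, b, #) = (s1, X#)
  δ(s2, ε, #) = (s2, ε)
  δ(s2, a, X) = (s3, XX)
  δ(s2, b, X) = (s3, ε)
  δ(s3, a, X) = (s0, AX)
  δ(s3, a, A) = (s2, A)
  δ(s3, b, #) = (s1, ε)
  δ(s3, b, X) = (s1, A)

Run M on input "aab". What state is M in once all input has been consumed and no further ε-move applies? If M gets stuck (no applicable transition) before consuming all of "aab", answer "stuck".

(s0, aab, #) ⊢ (s0, ab, A#) ⊢ (s0, b, AA#) ⊢ (s2, ε, A#)
All input consumed; M is in state s2.

s2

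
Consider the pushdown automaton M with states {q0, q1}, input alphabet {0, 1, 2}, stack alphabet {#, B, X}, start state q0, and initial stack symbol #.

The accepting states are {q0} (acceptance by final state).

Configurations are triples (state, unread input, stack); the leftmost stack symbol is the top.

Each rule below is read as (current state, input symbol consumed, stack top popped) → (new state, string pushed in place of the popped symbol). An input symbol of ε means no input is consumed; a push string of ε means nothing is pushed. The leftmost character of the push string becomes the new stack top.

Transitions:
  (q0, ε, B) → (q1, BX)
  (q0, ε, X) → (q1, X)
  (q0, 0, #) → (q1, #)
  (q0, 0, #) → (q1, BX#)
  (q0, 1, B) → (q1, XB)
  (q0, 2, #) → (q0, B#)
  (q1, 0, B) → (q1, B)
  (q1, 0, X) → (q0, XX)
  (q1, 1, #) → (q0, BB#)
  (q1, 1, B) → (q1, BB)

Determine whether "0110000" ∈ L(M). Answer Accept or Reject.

One accepting computation: (q0, 0110000, #) ⊢ (q1, 110000, #) ⊢ (q0, 10000, BB#) ⊢ (q1, 0000, XBB#) ⊢ (q0, 000, XXBB#) ⊢ (q1, 000, XXBB#) ⊢ (q0, 00, XXXBB#) ⊢ (q1, 00, XXXBB#) ⊢ (q0, 0, XXXXBB#) ⊢ (q1, 0, XXXXBB#) ⊢ (q0, ε, XXXXXBB#)
All input consumed and state q0 ∈ F.

Accept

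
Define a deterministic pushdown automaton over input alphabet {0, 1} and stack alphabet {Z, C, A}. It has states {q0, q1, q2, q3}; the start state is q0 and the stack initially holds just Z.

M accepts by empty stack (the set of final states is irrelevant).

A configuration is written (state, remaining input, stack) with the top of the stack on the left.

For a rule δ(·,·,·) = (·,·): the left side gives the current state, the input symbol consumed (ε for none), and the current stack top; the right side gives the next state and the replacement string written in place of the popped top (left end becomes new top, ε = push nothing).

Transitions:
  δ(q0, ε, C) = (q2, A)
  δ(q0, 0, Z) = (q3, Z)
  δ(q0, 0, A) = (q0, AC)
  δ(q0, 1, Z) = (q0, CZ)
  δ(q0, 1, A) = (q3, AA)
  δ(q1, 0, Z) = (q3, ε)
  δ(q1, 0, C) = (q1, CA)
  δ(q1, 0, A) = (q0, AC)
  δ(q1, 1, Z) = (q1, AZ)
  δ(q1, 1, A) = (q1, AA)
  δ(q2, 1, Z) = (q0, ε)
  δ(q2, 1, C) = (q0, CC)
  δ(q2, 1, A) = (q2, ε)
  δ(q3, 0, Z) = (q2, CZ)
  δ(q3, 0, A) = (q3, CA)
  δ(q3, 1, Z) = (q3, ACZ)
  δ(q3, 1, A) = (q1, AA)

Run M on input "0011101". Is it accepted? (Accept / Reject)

(q0, 0011101, Z) ⊢ (q3, 011101, Z) ⊢ (q2, 11101, CZ) ⊢ (q0, 1101, CCZ) ⊢ (q2, 1101, ACZ) ⊢ (q2, 101, CZ) ⊢ (q0, 01, CCZ) ⊢ (q2, 01, ACZ)
No transition applies at (q2, 01, ACZ); input not fully consumed.

Reject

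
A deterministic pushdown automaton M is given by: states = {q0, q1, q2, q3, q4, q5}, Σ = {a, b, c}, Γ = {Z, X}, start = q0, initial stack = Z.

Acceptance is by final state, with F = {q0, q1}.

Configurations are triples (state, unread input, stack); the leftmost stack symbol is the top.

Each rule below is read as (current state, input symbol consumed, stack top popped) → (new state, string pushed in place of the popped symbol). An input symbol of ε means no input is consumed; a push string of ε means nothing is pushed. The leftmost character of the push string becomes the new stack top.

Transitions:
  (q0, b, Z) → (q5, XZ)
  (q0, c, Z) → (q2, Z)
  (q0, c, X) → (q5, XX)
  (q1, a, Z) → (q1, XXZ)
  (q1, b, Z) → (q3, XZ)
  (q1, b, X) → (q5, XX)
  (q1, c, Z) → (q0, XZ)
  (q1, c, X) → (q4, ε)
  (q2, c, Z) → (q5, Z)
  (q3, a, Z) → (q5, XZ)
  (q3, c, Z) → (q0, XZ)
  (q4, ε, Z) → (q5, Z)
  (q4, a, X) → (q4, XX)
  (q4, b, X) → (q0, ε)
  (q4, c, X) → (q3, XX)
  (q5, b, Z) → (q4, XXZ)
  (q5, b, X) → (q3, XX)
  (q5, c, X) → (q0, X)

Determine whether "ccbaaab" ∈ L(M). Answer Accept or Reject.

(q0, ccbaaab, Z)
  read c, top Z: go to q2, push Z → (q2, cbaaab, Z)
  read c, top Z: go to q5, push Z → (q5, baaab, Z)
  read b, top Z: go to q4, push XXZ → (q4, aaab, XXZ)
  read a, top X: go to q4, push XX → (q4, aab, XXXZ)
  read a, top X: go to q4, push XX → (q4, ab, XXXXZ)
  read a, top X: go to q4, push XX → (q4, b, XXXXXZ)
  read b, top X: go to q0, push ε → (q0, ε, XXXXZ)
All input consumed; state q0 ∈ F.

Accept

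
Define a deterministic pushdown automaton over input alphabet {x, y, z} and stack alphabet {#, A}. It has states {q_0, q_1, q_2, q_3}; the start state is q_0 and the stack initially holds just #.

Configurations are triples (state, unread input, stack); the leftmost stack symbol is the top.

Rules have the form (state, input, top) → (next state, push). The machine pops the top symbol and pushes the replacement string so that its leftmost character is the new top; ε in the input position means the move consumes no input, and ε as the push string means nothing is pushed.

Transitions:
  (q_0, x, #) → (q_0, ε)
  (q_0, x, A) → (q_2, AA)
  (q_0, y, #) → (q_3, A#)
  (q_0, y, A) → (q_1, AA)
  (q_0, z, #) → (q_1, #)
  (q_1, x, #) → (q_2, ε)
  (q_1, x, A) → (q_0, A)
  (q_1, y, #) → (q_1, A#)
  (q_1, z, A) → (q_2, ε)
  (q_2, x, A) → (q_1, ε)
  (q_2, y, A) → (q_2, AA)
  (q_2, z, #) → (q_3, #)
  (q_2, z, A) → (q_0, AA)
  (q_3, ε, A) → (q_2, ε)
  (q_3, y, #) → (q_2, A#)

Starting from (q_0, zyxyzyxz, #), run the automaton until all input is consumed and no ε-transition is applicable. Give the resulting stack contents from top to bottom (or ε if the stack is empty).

#

(q_0, zyxyzyxz, #)
  read z, top #: go to q_1, push # → (q_1, yxyzyxz, #)
  read y, top #: go to q_1, push A# → (q_1, xyzyxz, A#)
  read x, top A: go to q_0, push A → (q_0, yzyxz, A#)
  read y, top A: go to q_1, push AA → (q_1, zyxz, AA#)
  read z, top A: go to q_2, push ε → (q_2, yxz, A#)
  read y, top A: go to q_2, push AA → (q_2, xz, AA#)
  read x, top A: go to q_1, push ε → (q_1, z, A#)
  read z, top A: go to q_2, push ε → (q_2, ε, #)
All input consumed in state q_2 with stack #.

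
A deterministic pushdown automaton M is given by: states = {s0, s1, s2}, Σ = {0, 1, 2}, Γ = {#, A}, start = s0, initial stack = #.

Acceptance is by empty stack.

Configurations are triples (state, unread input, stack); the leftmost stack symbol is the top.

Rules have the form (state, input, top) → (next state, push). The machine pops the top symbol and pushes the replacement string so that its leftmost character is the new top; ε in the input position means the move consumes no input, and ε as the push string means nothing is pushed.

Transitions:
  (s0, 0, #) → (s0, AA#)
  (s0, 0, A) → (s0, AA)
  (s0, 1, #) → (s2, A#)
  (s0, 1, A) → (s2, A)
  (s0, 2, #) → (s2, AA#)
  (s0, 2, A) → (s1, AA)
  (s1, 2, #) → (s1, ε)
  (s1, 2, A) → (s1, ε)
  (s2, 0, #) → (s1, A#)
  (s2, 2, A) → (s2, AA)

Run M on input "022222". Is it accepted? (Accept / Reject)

Accept

(s0, 022222, #) ⊢ (s0, 22222, AA#) ⊢ (s1, 2222, AAA#) ⊢ (s1, 222, AA#) ⊢ (s1, 22, A#) ⊢ (s1, 2, #) ⊢ (s1, ε, ε)
All input consumed and the stack is empty.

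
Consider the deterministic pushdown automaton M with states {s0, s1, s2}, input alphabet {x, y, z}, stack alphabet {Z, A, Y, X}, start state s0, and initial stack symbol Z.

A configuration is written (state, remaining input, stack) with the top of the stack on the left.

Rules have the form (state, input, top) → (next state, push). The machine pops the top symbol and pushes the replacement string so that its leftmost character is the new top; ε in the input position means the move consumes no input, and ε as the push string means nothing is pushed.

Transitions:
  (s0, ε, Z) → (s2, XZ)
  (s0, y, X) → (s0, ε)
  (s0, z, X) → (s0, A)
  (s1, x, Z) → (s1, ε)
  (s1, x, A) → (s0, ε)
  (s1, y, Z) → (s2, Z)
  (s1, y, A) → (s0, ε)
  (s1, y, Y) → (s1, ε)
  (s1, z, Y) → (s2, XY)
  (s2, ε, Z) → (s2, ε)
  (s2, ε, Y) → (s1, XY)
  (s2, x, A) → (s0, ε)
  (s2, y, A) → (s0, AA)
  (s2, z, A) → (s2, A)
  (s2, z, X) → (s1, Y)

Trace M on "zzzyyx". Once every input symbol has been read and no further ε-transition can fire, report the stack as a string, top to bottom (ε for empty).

(s0, zzzyyx, Z)
  ε-move, top Z: go to s2, push XZ → (s2, zzzyyx, XZ)
  read z, top X: go to s1, push Y → (s1, zzyyx, YZ)
  read z, top Y: go to s2, push XY → (s2, zyyx, XYZ)
  read z, top X: go to s1, push Y → (s1, yyx, YYZ)
  read y, top Y: go to s1, push ε → (s1, yx, YZ)
  read y, top Y: go to s1, push ε → (s1, x, Z)
  read x, top Z: go to s1, push ε → (s1, ε, ε)
All input consumed in state s1 with stack ε.

ε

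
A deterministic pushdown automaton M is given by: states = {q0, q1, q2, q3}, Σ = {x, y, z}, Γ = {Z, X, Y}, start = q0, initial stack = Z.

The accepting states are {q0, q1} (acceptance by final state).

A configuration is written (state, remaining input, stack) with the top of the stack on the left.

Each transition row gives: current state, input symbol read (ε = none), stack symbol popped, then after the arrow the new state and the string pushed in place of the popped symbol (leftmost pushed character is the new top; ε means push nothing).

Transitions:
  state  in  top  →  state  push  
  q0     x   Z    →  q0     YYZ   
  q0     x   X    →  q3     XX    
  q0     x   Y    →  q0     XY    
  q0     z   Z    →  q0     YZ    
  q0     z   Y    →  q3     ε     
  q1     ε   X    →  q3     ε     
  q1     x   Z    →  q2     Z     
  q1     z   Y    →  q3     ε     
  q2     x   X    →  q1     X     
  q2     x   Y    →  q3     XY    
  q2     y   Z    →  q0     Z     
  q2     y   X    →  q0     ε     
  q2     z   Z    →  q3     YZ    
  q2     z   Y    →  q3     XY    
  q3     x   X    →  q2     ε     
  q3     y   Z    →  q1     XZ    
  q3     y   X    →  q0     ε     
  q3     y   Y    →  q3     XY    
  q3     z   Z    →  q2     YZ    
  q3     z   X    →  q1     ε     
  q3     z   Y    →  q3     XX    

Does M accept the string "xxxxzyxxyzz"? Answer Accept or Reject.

Reject

(q0, xxxxzyxxyzz, Z) ⊢ (q0, xxxzyxxyzz, YYZ) ⊢ (q0, xxzyxxyzz, XYYZ) ⊢ (q3, xzyxxyzz, XXYYZ) ⊢ (q2, zyxxyzz, XYYZ)
No transition applies at (q2, zyxxyzz, XYYZ); input not fully consumed.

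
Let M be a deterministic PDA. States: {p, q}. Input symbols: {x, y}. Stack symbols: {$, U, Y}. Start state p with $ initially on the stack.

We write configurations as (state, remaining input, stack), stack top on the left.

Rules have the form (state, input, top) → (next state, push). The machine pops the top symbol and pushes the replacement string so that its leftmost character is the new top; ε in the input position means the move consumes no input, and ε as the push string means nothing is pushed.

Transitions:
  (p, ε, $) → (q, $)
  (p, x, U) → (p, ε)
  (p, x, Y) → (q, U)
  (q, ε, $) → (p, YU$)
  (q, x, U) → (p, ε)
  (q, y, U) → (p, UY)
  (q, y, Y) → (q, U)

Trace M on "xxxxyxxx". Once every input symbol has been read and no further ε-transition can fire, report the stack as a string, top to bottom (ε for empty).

U$

(p, xxxxyxxx, $) ⊢ (q, xxxxyxxx, $) ⊢ (p, xxxxyxxx, YU$) ⊢ (q, xxxyxxx, UU$) ⊢ (p, xxyxxx, U$) ⊢ (p, xyxxx, $) ⊢ (q, xyxxx, $) ⊢ (p, xyxxx, YU$) ⊢ (q, yxxx, UU$) ⊢ (p, xxx, UYU$) ⊢ (p, xx, YU$) ⊢ (q, x, UU$) ⊢ (p, ε, U$)
All input consumed in state p with stack U$.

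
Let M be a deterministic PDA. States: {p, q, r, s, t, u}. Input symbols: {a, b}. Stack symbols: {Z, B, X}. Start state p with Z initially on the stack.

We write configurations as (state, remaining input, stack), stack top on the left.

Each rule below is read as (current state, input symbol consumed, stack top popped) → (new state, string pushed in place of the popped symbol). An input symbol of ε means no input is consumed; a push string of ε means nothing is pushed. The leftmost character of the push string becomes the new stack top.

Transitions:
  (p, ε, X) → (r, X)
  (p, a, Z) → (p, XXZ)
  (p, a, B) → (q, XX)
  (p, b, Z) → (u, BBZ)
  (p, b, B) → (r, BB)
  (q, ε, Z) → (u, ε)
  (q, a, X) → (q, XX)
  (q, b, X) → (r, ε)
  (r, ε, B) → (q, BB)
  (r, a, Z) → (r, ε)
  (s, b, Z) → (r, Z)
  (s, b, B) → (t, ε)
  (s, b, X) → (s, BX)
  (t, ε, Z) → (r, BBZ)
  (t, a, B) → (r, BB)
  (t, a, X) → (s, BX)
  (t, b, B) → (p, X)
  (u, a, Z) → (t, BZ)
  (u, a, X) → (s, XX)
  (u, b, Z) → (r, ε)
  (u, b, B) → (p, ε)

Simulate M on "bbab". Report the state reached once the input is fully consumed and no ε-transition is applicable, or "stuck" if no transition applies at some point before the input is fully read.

r

(p, bbab, Z) ⊢ (u, bab, BBZ) ⊢ (p, ab, BZ) ⊢ (q, b, XXZ) ⊢ (r, ε, XZ)
All input consumed; M is in state r.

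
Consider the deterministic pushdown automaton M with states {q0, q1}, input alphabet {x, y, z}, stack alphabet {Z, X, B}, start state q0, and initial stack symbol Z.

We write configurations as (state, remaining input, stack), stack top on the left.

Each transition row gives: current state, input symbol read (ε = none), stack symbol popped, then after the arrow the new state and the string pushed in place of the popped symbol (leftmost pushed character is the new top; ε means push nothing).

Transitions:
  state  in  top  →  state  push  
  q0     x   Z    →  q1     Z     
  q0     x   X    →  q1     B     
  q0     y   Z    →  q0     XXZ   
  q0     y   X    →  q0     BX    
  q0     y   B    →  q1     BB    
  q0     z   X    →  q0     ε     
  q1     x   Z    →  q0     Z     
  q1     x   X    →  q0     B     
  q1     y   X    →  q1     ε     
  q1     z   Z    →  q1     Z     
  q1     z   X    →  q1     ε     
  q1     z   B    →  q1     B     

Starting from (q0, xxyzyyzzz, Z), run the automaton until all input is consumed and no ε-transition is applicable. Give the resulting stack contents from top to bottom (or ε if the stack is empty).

BBXZ

(q0, xxyzyyzzz, Z) ⊢ (q1, xyzyyzzz, Z) ⊢ (q0, yzyyzzz, Z) ⊢ (q0, zyyzzz, XXZ) ⊢ (q0, yyzzz, XZ) ⊢ (q0, yzzz, BXZ) ⊢ (q1, zzz, BBXZ) ⊢ (q1, zz, BBXZ) ⊢ (q1, z, BBXZ) ⊢ (q1, ε, BBXZ)
All input consumed in state q1 with stack BBXZ.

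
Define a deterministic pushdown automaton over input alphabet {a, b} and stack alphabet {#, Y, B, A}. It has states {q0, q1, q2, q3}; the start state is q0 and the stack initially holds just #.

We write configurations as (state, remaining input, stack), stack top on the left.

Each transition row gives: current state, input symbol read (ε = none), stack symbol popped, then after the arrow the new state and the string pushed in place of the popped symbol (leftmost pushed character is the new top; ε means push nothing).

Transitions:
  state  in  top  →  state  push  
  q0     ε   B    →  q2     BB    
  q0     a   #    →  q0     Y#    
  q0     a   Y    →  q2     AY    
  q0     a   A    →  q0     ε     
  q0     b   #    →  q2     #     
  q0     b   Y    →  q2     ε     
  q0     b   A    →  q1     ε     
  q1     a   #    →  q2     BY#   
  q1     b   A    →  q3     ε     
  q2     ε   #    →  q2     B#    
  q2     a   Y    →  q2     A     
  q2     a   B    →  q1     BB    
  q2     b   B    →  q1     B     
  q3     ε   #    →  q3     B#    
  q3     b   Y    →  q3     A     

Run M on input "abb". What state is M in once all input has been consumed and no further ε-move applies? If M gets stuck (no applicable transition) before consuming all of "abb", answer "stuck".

(q0, abb, #) ⊢ (q0, bb, Y#) ⊢ (q2, b, #) ⊢ (q2, b, B#) ⊢ (q1, ε, B#)
All input consumed; M is in state q1.

q1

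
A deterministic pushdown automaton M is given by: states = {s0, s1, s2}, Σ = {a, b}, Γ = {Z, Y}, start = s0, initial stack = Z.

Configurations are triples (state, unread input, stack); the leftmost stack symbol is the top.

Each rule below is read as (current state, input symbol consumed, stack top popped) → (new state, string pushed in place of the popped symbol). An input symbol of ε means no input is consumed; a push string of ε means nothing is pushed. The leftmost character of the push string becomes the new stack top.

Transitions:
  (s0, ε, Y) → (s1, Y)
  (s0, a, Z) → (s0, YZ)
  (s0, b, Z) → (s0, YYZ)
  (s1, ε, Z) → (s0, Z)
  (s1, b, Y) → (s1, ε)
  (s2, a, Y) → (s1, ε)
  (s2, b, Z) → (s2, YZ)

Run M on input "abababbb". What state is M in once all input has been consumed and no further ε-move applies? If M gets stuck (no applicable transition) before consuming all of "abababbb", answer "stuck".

s1

(s0, abababbb, Z)
  read a, top Z: go to s0, push YZ → (s0, bababbb, YZ)
  ε-move, top Y: go to s1, push Y → (s1, bababbb, YZ)
  read b, top Y: go to s1, push ε → (s1, ababbb, Z)
  ε-move, top Z: go to s0, push Z → (s0, ababbb, Z)
  read a, top Z: go to s0, push YZ → (s0, babbb, YZ)
  ε-move, top Y: go to s1, push Y → (s1, babbb, YZ)
  read b, top Y: go to s1, push ε → (s1, abbb, Z)
  ε-move, top Z: go to s0, push Z → (s0, abbb, Z)
  read a, top Z: go to s0, push YZ → (s0, bbb, YZ)
  ε-move, top Y: go to s1, push Y → (s1, bbb, YZ)
  read b, top Y: go to s1, push ε → (s1, bb, Z)
  ε-move, top Z: go to s0, push Z → (s0, bb, Z)
  read b, top Z: go to s0, push YYZ → (s0, b, YYZ)
  ε-move, top Y: go to s1, push Y → (s1, b, YYZ)
  read b, top Y: go to s1, push ε → (s1, ε, YZ)
All input consumed; M is in state s1.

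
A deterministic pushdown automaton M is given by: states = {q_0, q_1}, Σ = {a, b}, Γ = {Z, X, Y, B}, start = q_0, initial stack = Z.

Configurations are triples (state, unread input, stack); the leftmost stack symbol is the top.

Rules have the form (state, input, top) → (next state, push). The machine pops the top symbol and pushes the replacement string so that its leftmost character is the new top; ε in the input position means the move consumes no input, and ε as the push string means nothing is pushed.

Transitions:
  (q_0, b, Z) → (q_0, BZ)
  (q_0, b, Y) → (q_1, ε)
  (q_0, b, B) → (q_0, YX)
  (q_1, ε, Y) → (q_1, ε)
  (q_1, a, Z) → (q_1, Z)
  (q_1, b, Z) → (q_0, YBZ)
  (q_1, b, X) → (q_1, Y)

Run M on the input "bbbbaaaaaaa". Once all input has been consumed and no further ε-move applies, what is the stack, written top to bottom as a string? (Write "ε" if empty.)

Z

(q_0, bbbbaaaaaaa, Z) ⊢ (q_0, bbbaaaaaaa, BZ) ⊢ (q_0, bbaaaaaaa, YXZ) ⊢ (q_1, baaaaaaa, XZ) ⊢ (q_1, aaaaaaa, YZ) ⊢ (q_1, aaaaaaa, Z) ⊢ (q_1, aaaaaa, Z) ⊢ (q_1, aaaaa, Z) ⊢ (q_1, aaaa, Z) ⊢ (q_1, aaa, Z) ⊢ (q_1, aa, Z) ⊢ (q_1, a, Z) ⊢ (q_1, ε, Z)
All input consumed in state q_1 with stack Z.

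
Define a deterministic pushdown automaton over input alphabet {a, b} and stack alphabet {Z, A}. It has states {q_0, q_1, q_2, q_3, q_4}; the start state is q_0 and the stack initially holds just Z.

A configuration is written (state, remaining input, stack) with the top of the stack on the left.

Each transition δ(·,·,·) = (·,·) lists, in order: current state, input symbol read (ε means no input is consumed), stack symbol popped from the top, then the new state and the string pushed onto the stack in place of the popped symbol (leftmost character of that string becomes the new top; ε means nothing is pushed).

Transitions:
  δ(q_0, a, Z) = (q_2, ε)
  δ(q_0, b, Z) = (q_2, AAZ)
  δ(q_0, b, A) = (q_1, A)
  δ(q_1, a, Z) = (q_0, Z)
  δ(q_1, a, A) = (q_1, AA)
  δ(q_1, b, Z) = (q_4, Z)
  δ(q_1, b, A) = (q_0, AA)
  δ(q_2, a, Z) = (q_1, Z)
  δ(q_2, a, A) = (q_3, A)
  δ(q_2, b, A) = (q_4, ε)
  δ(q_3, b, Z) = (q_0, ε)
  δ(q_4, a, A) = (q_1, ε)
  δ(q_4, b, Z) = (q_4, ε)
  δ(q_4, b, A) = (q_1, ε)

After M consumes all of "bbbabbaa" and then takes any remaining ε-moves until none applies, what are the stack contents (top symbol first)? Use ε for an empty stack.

Z

(q_0, bbbabbaa, Z)
  read b, top Z: go to q_2, push AAZ → (q_2, bbabbaa, AAZ)
  read b, top A: go to q_4, push ε → (q_4, babbaa, AZ)
  read b, top A: go to q_1, push ε → (q_1, abbaa, Z)
  read a, top Z: go to q_0, push Z → (q_0, bbaa, Z)
  read b, top Z: go to q_2, push AAZ → (q_2, baa, AAZ)
  read b, top A: go to q_4, push ε → (q_4, aa, AZ)
  read a, top A: go to q_1, push ε → (q_1, a, Z)
  read a, top Z: go to q_0, push Z → (q_0, ε, Z)
All input consumed in state q_0 with stack Z.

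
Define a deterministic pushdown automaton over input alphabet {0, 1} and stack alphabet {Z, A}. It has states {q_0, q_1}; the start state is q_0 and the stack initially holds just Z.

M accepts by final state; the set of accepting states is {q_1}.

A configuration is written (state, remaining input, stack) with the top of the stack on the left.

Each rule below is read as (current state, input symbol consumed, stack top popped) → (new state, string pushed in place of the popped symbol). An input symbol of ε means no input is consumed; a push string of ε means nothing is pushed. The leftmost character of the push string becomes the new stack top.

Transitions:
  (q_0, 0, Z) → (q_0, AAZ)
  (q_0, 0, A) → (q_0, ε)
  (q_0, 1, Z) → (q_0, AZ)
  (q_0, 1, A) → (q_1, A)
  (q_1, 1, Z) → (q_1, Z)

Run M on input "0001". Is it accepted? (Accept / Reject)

Reject

(q_0, 0001, Z)
  read 0, top Z: go to q_0, push AAZ → (q_0, 001, AAZ)
  read 0, top A: go to q_0, push ε → (q_0, 01, AZ)
  read 0, top A: go to q_0, push ε → (q_0, 1, Z)
  read 1, top Z: go to q_0, push AZ → (q_0, ε, AZ)
All input consumed; state q_0 ∉ F and no further ε-move applies.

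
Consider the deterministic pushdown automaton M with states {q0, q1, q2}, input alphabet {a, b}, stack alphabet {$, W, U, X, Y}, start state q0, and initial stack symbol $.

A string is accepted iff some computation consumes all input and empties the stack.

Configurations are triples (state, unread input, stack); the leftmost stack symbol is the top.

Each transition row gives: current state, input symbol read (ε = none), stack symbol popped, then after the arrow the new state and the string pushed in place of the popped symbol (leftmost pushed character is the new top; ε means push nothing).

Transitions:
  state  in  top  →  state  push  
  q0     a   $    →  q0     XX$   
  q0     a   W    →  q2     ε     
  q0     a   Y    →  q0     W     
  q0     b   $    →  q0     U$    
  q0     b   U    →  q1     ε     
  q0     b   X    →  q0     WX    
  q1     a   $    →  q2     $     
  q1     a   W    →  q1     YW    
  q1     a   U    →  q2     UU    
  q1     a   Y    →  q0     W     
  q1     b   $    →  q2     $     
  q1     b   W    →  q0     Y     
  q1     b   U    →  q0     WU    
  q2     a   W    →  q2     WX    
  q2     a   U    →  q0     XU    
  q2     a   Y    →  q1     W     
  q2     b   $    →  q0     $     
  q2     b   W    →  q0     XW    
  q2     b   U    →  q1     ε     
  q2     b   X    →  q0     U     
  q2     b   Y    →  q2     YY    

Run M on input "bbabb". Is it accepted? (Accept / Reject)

(q0, bbabb, $)
  read b, top $: go to q0, push U$ → (q0, babb, U$)
  read b, top U: go to q1, push ε → (q1, abb, $)
  read a, top $: go to q2, push $ → (q2, bb, $)
  read b, top $: go to q0, push $ → (q0, b, $)
  read b, top $: go to q0, push U$ → (q0, ε, U$)
All input consumed; stack is U$, not empty, and no further ε-move applies.

Reject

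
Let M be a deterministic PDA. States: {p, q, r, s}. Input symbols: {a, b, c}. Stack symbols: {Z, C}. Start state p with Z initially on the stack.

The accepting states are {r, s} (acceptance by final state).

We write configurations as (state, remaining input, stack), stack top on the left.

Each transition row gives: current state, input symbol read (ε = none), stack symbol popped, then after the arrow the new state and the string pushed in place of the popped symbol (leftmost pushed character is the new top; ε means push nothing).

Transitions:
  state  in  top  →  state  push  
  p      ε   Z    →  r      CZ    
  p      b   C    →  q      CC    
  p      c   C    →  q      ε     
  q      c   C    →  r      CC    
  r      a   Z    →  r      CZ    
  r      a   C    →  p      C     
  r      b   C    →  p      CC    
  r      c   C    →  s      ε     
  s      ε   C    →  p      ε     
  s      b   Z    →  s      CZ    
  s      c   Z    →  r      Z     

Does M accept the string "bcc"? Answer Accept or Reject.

(p, bcc, Z)
  ε-move, top Z: go to r, push CZ → (r, bcc, CZ)
  read b, top C: go to p, push CC → (p, cc, CCZ)
  read c, top C: go to q, push ε → (q, c, CZ)
  read c, top C: go to r, push CC → (r, ε, CCZ)
All input consumed; state r ∈ F.

Accept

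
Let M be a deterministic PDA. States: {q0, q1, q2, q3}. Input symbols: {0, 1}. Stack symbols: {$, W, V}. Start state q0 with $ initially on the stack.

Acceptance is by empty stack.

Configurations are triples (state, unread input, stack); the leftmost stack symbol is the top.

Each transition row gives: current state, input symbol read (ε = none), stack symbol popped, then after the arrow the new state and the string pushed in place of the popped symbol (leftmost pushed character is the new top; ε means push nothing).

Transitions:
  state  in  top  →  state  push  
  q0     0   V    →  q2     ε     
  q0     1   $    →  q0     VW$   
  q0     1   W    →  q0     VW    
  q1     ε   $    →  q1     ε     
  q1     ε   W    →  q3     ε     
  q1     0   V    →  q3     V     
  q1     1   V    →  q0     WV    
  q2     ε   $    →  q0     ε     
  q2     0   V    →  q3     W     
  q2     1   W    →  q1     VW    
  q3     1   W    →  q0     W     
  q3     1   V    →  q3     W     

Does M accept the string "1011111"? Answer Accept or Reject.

Reject

(q0, 1011111, $) ⊢ (q0, 011111, VW$) ⊢ (q2, 11111, W$) ⊢ (q1, 1111, VW$) ⊢ (q0, 111, WVW$) ⊢ (q0, 11, VWVW$)
No transition applies at (q0, 11, VWVW$); input not fully consumed.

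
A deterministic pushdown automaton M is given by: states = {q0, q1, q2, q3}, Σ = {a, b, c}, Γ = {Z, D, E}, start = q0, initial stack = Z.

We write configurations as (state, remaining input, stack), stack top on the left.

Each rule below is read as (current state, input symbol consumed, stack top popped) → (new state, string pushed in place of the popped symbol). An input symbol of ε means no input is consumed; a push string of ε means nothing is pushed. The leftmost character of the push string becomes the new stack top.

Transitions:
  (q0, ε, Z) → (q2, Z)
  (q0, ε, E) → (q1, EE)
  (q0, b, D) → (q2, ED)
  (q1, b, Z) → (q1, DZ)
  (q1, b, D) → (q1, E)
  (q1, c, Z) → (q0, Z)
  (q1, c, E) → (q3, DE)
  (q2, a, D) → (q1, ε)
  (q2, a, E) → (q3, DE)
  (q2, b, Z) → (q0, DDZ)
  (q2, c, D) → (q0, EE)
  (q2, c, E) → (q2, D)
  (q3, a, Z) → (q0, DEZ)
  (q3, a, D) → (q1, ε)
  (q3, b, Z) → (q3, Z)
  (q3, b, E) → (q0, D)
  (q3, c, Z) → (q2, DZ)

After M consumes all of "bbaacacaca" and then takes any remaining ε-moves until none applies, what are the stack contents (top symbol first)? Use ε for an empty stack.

EDDZ

(q0, bbaacacaca, Z)
  ε-move, top Z: go to q2, push Z → (q2, bbaacacaca, Z)
  read b, top Z: go to q0, push DDZ → (q0, baacacaca, DDZ)
  read b, top D: go to q2, push ED → (q2, aacacaca, EDDZ)
  read a, top E: go to q3, push DE → (q3, acacaca, DEDDZ)
  read a, top D: go to q1, push ε → (q1, cacaca, EDDZ)
  read c, top E: go to q3, push DE → (q3, acaca, DEDDZ)
  read a, top D: go to q1, push ε → (q1, caca, EDDZ)
  read c, top E: go to q3, push DE → (q3, aca, DEDDZ)
  read a, top D: go to q1, push ε → (q1, ca, EDDZ)
  read c, top E: go to q3, push DE → (q3, a, DEDDZ)
  read a, top D: go to q1, push ε → (q1, ε, EDDZ)
All input consumed in state q1 with stack EDDZ.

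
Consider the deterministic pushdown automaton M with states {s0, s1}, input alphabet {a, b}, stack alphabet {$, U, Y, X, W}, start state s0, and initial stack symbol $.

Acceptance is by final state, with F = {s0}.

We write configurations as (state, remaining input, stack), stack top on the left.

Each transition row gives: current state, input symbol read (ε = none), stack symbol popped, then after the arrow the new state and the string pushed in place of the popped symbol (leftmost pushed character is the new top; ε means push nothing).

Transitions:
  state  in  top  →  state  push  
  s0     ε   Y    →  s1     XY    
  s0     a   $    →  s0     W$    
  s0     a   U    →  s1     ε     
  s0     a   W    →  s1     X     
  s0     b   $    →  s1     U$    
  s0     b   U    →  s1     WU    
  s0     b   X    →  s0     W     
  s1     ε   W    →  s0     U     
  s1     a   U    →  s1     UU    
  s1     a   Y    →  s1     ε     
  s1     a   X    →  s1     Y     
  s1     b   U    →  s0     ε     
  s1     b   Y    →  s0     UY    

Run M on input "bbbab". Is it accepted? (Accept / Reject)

Accept

(s0, bbbab, $)
  read b, top $: go to s1, push U$ → (s1, bbab, U$)
  read b, top U: go to s0, push ε → (s0, bab, $)
  read b, top $: go to s1, push U$ → (s1, ab, U$)
  read a, top U: go to s1, push UU → (s1, b, UU$)
  read b, top U: go to s0, push ε → (s0, ε, U$)
All input consumed; state s0 ∈ F.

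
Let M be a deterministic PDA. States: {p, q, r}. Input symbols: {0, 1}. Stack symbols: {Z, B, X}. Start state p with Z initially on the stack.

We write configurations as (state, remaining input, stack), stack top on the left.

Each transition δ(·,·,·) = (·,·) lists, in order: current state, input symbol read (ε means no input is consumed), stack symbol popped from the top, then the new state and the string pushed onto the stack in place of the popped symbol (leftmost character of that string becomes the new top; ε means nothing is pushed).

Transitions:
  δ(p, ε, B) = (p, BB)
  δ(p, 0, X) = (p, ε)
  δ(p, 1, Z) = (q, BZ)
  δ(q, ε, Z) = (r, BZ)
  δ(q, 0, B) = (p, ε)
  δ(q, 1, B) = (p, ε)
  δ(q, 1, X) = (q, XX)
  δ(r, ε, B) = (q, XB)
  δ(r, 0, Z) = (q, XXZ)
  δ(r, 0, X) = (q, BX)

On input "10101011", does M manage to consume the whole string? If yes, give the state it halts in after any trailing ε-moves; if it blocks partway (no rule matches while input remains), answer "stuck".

p

(p, 10101011, Z)
  read 1, top Z: go to q, push BZ → (q, 0101011, BZ)
  read 0, top B: go to p, push ε → (p, 101011, Z)
  read 1, top Z: go to q, push BZ → (q, 01011, BZ)
  read 0, top B: go to p, push ε → (p, 1011, Z)
  read 1, top Z: go to q, push BZ → (q, 011, BZ)
  read 0, top B: go to p, push ε → (p, 11, Z)
  read 1, top Z: go to q, push BZ → (q, 1, BZ)
  read 1, top B: go to p, push ε → (p, ε, Z)
All input consumed; M is in state p.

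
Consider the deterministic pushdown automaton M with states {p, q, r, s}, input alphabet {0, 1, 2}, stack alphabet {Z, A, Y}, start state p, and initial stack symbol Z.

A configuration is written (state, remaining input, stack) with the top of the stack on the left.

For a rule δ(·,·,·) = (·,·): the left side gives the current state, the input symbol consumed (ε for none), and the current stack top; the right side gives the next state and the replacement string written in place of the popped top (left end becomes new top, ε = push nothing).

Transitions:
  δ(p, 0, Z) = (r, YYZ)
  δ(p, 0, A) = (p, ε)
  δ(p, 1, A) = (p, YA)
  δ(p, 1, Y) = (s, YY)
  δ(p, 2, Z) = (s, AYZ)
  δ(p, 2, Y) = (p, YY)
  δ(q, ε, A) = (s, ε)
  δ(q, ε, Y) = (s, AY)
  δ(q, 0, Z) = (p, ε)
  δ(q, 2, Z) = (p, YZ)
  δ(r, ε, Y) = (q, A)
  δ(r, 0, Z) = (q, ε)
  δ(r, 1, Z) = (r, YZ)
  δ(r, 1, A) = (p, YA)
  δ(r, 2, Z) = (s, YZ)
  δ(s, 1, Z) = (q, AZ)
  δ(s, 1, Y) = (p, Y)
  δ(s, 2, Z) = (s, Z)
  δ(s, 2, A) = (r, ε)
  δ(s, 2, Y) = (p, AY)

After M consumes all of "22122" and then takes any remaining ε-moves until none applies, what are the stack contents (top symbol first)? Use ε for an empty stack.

Z

(p, 22122, Z) ⊢ (s, 2122, AYZ) ⊢ (r, 122, YZ) ⊢ (q, 122, AZ) ⊢ (s, 122, Z) ⊢ (q, 22, AZ) ⊢ (s, 22, Z) ⊢ (s, 2, Z) ⊢ (s, ε, Z)
All input consumed in state s with stack Z.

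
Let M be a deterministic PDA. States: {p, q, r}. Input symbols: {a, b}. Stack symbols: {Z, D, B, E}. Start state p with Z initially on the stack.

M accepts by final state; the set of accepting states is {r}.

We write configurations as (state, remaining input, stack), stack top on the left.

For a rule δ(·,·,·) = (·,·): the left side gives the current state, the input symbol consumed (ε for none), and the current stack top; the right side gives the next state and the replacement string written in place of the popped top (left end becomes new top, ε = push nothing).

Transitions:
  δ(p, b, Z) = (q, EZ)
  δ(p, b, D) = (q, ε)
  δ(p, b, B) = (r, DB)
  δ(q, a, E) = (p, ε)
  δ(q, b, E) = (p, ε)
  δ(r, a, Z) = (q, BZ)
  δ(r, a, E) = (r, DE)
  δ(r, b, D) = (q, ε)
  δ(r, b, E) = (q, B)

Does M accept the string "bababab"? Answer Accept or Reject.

Reject

(p, bababab, Z) ⊢ (q, ababab, EZ) ⊢ (p, babab, Z) ⊢ (q, abab, EZ) ⊢ (p, bab, Z) ⊢ (q, ab, EZ) ⊢ (p, b, Z) ⊢ (q, ε, EZ)
All input consumed; state q ∉ F and no further ε-move applies.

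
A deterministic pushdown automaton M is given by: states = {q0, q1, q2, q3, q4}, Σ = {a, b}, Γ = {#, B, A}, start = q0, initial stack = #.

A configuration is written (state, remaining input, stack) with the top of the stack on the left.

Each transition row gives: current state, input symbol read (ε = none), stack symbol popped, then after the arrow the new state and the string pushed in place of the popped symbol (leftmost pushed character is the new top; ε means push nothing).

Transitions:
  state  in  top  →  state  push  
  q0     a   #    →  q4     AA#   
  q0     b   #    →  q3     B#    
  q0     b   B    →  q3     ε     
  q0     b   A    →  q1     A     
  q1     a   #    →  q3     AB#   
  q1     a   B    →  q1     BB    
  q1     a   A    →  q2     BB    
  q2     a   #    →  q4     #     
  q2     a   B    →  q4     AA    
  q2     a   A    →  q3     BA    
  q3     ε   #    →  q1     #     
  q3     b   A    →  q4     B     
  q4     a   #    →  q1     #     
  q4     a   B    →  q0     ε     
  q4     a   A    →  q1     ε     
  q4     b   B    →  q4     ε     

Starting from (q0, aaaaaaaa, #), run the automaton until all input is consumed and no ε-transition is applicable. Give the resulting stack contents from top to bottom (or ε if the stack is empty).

(q0, aaaaaaaa, #)
  read a, top #: go to q4, push AA# → (q4, aaaaaaa, AA#)
  read a, top A: go to q1, push ε → (q1, aaaaaa, A#)
  read a, top A: go to q2, push BB → (q2, aaaaa, BB#)
  read a, top B: go to q4, push AA → (q4, aaaa, AAB#)
  read a, top A: go to q1, push ε → (q1, aaa, AB#)
  read a, top A: go to q2, push BB → (q2, aa, BBB#)
  read a, top B: go to q4, push AA → (q4, a, AABB#)
  read a, top A: go to q1, push ε → (q1, ε, ABB#)
All input consumed in state q1 with stack ABB#.

ABB#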